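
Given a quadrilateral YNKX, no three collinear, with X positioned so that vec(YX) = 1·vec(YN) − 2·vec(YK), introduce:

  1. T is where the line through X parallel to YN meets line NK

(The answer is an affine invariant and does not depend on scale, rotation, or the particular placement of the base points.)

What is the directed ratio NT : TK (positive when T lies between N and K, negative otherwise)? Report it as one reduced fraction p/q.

NT:TK = -2/3

Choose coordinates Y = (0, 0), N = (1, 0), K = (0, 1), X = (1, -2).
1. T is where the line through X parallel to YN meets line NK ⇒ T = (3, -2)
T = N + t·(K−N) with t = -2, so NT:TK = t:(1−t) = -2:3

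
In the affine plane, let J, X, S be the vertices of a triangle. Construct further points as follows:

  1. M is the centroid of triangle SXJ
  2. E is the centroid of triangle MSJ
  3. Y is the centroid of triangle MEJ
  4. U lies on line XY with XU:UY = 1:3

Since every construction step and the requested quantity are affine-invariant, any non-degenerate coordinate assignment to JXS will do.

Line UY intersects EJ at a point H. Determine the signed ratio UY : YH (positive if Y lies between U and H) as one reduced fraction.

Set J = (0, 0), X = (1, 0), S = (0, 1); any affine frame gives the same invariant.
1. M is the centroid of triangle SXJ ⇒ M = (1/3, 1/3)
2. E is the centroid of triangle MSJ ⇒ E = (1/9, 4/9)
3. Y is the centroid of triangle MEJ ⇒ Y = (4/27, 7/27)
4. U lies on line XY with XU:UY = 1:3 ⇒ U = (85/108, 7/108)
line UY meets EJ at H = (7/99, 28/99)
Y = U + t·(H−U) with t = 33/37, so UY:YH = 33/37:4/37

UY:YH = 33/4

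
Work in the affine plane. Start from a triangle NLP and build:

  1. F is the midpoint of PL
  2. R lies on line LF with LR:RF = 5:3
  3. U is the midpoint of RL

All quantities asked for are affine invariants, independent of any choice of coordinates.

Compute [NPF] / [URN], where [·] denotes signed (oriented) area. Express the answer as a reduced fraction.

Work in coordinates with N = (0, 0), L = (1, 0), P = (0, 1).
1. F is the midpoint of PL ⇒ F = (1/2, 1/2)
2. R lies on line LF with LR:RF = 5:3 ⇒ R = (11/16, 5/16)
3. U is the midpoint of RL ⇒ U = (27/32, 5/32)
2·[NPF] = -1/2, 2·[URN] = 5/32
[NPF]:[URN] = -1/2:5/32 = -16/5

[NPF]:[URN] = -16/5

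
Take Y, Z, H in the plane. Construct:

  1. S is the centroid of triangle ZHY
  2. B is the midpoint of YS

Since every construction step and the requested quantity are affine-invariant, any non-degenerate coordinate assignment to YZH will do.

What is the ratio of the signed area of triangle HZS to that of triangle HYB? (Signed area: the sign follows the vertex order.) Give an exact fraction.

[HZS]:[HYB] = -2

Assign Y = (0, 0), Z = (1, 0), H = (0, 1) — the answer is frame-independent, so this choice is without loss of generality.
1. S is the centroid of triangle ZHY ⇒ S = (1/3, 1/3)
2. B is the midpoint of YS ⇒ B = (1/6, 1/6)
2·[HZS] = -1/3, 2·[HYB] = 1/6
[HZS]:[HYB] = -1/3:1/6 = -2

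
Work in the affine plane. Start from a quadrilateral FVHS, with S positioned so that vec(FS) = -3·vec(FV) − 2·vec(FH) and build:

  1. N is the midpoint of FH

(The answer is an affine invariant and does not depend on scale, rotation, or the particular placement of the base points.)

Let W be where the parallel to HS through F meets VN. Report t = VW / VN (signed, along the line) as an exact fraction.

t = 2/3

Choose coordinates F = (0, 0), V = (1, 0), H = (0, 1), S = (-3, -2).
1. N is the midpoint of FH ⇒ N = (0, 1/2)
through F parallel to HS: direction (-3, -3); meets VN at W = (1/3, 1/3)
W = V + t·(N−V) with t = 2/3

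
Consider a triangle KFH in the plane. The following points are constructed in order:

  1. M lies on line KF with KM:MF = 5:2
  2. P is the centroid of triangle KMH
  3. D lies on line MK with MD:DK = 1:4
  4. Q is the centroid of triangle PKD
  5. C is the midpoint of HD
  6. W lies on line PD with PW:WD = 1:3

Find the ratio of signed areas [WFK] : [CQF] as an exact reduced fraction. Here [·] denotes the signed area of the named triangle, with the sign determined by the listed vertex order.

[WFK]:[CQF] = -7/8

Assign K = (0, 0), F = (1, 0), H = (0, 1) — the answer is frame-independent, so this choice is without loss of generality.
1. M lies on line KF with KM:MF = 5:2 ⇒ M = (5/7, 0)
2. P is the centroid of triangle KMH ⇒ P = (5/21, 1/3)
3. D lies on line MK with MD:DK = 1:4 ⇒ D = (4/7, 0)
4. Q is the centroid of triangle PKD ⇒ Q = (17/63, 1/9)
5. C is the midpoint of HD ⇒ C = (2/7, 1/2)
6. W lies on line PD with PW:WD = 1:3 ⇒ W = (9/28, 1/4)
2·[WFK] = -1/4, 2·[CQF] = 2/7
[WFK]:[CQF] = -1/4:2/7 = -7/8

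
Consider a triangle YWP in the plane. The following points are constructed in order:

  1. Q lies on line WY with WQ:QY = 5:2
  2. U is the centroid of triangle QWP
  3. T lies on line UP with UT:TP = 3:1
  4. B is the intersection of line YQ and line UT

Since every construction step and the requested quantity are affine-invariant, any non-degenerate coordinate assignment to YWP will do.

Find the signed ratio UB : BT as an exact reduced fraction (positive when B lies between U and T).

UB:BT = -2/5

Set Y = (0, 0), W = (1, 0), P = (0, 1); any affine frame gives the same invariant.
1. Q lies on line WY with WQ:QY = 5:2 ⇒ Q = (2/7, 0)
2. U is the centroid of triangle QWP ⇒ U = (3/7, 1/3)
3. T lies on line UP with UT:TP = 3:1 ⇒ T = (3/28, 5/6)
4. B is the intersection of line YQ and line UT ⇒ B = (9/14, 0)
B = U + t·(T−U) with t = -2/3, so UB:BT = t:(1−t) = -2/3:5/3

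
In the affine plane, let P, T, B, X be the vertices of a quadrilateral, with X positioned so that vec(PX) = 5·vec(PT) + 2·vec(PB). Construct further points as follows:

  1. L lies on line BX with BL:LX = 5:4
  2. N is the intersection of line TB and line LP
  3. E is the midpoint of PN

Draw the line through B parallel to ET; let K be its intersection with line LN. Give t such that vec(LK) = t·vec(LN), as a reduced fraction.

Choose coordinates P = (0, 0), T = (1, 0), B = (0, 1), X = (5, 2).
1. L lies on line BX with BL:LX = 5:4 ⇒ L = (25/9, 14/9)
2. N is the intersection of line TB and line LP ⇒ N = (25/39, 14/39)
3. E is the midpoint of PN ⇒ E = (25/78, 7/39)
through B parallel to ET: direction (53/78, -7/39); meets LN at K = (1325/1092, 53/78)
K = L + t·(N−L) with t = 41/56

t = 41/56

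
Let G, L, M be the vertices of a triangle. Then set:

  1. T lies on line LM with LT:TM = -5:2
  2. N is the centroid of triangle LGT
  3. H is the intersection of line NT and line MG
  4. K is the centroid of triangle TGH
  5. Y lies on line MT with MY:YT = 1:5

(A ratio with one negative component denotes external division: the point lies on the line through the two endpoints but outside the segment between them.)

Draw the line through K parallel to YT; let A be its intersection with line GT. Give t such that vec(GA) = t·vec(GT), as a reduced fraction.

Work in coordinates with G = (0, 0), L = (1, 0), M = (0, 1).
1. T lies on line LM with LT:TM = -5:2 ⇒ T = (-2/3, 5/3)
2. N is the centroid of triangle LGT ⇒ N = (1/9, 5/9)
3. H is the intersection of line NT and line MG ⇒ H = (0, 5/7)
4. K is the centroid of triangle TGH ⇒ K = (-2/9, 50/63)
5. Y lies on line MT with MY:YT = 1:5 ⇒ Y = (-1/9, 10/9)
through K parallel to YT: direction (-5/9, 5/9); meets GT at A = (-8/21, 20/21)
A = G + t·(T−G) with t = 4/7

t = 4/7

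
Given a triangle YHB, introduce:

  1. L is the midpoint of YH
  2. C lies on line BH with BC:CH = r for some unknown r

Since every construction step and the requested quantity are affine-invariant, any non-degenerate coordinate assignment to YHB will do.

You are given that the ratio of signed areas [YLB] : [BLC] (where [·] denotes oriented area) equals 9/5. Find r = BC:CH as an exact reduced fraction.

r = 5/4

Assign Y = (0, 0), H = (1, 0), B = (0, 1) — the answer is frame-independent, so this choice is without loss of generality.
1. L is the midpoint of YH ⇒ L = (1/2, 0)
2. With BC:CH = r, write λ = r/(r+1) so C = B + λ·(H−B); C is affine-linear in λ
Every point depending on C is an affine combination of C and λ-independent points, so each such coordinate is linear in λ; the λ² term in each signed area is a multiple of (H−B)×(H−B) = 0, so 2·[YLB] and 2·[BLC] are each linear in λ. Evaluating at λ=0 and λ=1:
  2·[YLB] = 1/2,   2·[BLC] = 1/2·λ
So [YLB]:[BLC] = (1/2) / (1/2·λ). Setting this equal to 9/5:
  1/2 = 9/5·(1/2·λ)  ⇒  λ = 5/9
Then r = λ/(1−λ) = (5/9)/(4/9) = 5/4. Check: with r = 5/4, C = (5/9, 4/9) and [YLB]:[BLC] = 9/5 as required.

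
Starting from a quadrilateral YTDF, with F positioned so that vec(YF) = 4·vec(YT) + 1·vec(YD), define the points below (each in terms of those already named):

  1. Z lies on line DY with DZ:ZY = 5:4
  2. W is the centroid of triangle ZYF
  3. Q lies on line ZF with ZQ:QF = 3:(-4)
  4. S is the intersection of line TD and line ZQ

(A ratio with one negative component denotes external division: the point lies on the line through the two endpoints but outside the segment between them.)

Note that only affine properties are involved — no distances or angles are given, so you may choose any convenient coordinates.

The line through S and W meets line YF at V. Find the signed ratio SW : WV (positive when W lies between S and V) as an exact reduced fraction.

Choose coordinates Y = (0, 0), T = (1, 0), D = (0, 1), F = (4, 1).
1. Z lies on line DY with DZ:ZY = 5:4 ⇒ Z = (0, 4/9)
2. W is the centroid of triangle ZYF ⇒ W = (4/3, 13/27)
3. Q lies on line ZF with ZQ:QF = 3:(-4) ⇒ Q = (-12, -11/9)
4. S is the intersection of line TD and line ZQ ⇒ S = (20/41, 21/41)
line SW meets YF at V = (124/67, 31/67)
W = S + t·(V−S) with t = 67/108, so SW:WV = 67/108:41/108

SW:WV = 67/41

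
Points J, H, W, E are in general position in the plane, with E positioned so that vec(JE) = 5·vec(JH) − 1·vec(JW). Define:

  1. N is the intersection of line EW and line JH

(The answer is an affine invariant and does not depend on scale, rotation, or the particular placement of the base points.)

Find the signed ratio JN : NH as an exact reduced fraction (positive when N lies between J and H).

Work in coordinates with J = (0, 0), H = (1, 0), W = (0, 1), E = (5, -1).
1. N is the intersection of line EW and line JH ⇒ N = (5/2, 0)
N = J + t·(H−J) with t = 5/2, so JN:NH = t:(1−t) = 5/2:-3/2

JN:NH = -5/3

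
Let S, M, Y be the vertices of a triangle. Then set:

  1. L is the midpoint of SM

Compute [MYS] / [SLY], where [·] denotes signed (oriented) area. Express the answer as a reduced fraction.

[MYS]:[SLY] = 2

Choose coordinates S = (0, 0), M = (1, 0), Y = (0, 1).
1. L is the midpoint of SM ⇒ L = (1/2, 0)
2·[MYS] = 1, 2·[SLY] = 1/2
[MYS]:[SLY] = 1:1/2 = 2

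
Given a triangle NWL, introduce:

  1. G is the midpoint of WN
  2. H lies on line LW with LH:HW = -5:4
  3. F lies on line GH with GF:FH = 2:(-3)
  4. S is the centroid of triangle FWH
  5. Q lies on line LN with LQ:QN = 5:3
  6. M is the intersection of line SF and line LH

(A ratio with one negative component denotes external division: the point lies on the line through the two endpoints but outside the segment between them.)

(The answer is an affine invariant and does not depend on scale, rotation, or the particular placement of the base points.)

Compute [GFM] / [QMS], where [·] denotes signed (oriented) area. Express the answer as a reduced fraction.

[GFM]:[QMS] = -96/43

Assign N = (0, 0), W = (1, 0), L = (0, 1) — the answer is frame-independent, so this choice is without loss of generality.
1. G is the midpoint of WN ⇒ G = (1/2, 0)
2. H lies on line LW with LH:HW = -5:4 ⇒ H = (5, -4)
3. F lies on line GH with GF:FH = 2:(-3) ⇒ F = (-17/2, 8)
4. S is the centroid of triangle FWH ⇒ S = (-5/6, 4/3)
5. Q lies on line LN with LQ:QN = 5:3 ⇒ Q = (0, 3/8)
6. M is the intersection of line SF and line LH ⇒ M = (3, -2)
2·[GFM] = -2, 2·[QMS] = 43/48
[GFM]:[QMS] = -2:43/48 = -96/43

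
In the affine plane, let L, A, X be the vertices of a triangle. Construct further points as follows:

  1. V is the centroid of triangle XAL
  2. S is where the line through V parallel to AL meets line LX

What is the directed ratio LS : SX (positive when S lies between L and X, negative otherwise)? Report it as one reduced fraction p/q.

LS:SX = 1/2

Set L = (0, 0), A = (1, 0), X = (0, 1); any affine frame gives the same invariant.
1. V is the centroid of triangle XAL ⇒ V = (1/3, 1/3)
2. S is where the line through V parallel to AL meets line LX ⇒ S = (0, 1/3)
S = L + t·(X−L) with t = 1/3, so LS:SX = t:(1−t) = 1/3:2/3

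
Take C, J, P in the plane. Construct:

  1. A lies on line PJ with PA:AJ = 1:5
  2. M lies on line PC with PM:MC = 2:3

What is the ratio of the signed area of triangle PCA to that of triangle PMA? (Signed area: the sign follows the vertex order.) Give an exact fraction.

[PCA]:[PMA] = 5/2

Work in coordinates with C = (0, 0), J = (1, 0), P = (0, 1).
1. A lies on line PJ with PA:AJ = 1:5 ⇒ A = (1/6, 5/6)
2. M lies on line PC with PM:MC = 2:3 ⇒ M = (0, 3/5)
2·[PCA] = 1/6, 2·[PMA] = 1/15
[PCA]:[PMA] = 1/6:1/15 = 5/2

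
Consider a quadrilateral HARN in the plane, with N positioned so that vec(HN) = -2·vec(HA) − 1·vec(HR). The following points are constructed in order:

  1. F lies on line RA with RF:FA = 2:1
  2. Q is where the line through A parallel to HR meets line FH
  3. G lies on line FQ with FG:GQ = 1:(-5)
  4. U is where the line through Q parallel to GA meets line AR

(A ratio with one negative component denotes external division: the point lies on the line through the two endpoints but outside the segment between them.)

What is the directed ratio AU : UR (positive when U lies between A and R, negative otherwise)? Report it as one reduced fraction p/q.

AU:UR = -5/2

Choose coordinates H = (0, 0), A = (1, 0), R = (0, 1), N = (-2, -1).
1. F lies on line RA with RF:FA = 2:1 ⇒ F = (2/3, 1/3)
2. Q is where the line through A parallel to HR meets line FH ⇒ Q = (1, 1/2)
3. G lies on line FQ with FG:GQ = 1:(-5) ⇒ G = (7/12, 7/24)
4. U is where the line through Q parallel to GA meets line AR ⇒ U = (-2/3, 5/3)
U = A + t·(R−A) with t = 5/3, so AU:UR = t:(1−t) = 5/3:-2/3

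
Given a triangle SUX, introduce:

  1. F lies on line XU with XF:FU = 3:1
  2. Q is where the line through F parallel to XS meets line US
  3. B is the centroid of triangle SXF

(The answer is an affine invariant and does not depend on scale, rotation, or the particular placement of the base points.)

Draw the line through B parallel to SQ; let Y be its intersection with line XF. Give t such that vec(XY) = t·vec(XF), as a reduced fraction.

t = 7/9

Set S = (0, 0), U = (1, 0), X = (0, 1); any affine frame gives the same invariant.
1. F lies on line XU with XF:FU = 3:1 ⇒ F = (3/4, 1/4)
2. Q is where the line through F parallel to XS meets line US ⇒ Q = (3/4, 0)
3. B is the centroid of triangle SXF ⇒ B = (1/4, 5/12)
through B parallel to SQ: direction (3/4, 0); meets XF at Y = (7/12, 5/12)
Y = X + t·(F−X) with t = 7/9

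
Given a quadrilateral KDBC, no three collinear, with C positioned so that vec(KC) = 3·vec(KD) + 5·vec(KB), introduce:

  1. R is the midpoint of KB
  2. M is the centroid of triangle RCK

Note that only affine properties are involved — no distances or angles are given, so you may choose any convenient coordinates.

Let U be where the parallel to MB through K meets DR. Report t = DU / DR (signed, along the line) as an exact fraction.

t = 5/8

Choose coordinates K = (0, 0), D = (1, 0), B = (0, 1), C = (3, 5).
1. R is the midpoint of KB ⇒ R = (0, 1/2)
2. M is the centroid of triangle RCK ⇒ M = (1, 11/6)
through K parallel to MB: direction (-1, -5/6); meets DR at U = (3/8, 5/16)
U = D + t·(R−D) with t = 5/8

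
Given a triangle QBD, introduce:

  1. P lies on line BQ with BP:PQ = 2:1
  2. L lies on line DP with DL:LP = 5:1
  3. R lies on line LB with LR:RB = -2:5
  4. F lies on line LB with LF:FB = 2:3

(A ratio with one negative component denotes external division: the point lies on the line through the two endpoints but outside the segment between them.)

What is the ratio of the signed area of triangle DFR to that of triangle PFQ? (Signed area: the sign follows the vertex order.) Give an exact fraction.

[DFR]:[PFQ] = -160/9

Set Q = (0, 0), B = (1, 0), D = (0, 1); any affine frame gives the same invariant.
1. P lies on line BQ with BP:PQ = 2:1 ⇒ P = (1/3, 0)
2. L lies on line DP with DL:LP = 5:1 ⇒ L = (5/18, 1/6)
3. R lies on line LB with LR:RB = -2:5 ⇒ R = (-11/54, 5/18)
4. F lies on line LB with LF:FB = 2:3 ⇒ F = (17/30, 1/10)
2·[DFR] = -16/27, 2·[PFQ] = 1/30
[DFR]:[PFQ] = -16/27:1/30 = -160/9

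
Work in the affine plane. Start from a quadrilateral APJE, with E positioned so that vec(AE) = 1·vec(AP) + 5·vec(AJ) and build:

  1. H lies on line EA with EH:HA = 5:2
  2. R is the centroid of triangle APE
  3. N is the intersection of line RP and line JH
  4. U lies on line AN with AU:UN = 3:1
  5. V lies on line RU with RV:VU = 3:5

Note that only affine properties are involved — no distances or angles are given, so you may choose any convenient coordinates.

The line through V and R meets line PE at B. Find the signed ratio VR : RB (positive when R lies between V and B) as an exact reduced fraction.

Set A = (0, 0), P = (1, 0), J = (0, 1), E = (1, 5); any affine frame gives the same invariant.
1. H lies on line EA with EH:HA = 5:2 ⇒ H = (2/7, 10/7)
2. R is the centroid of triangle APE ⇒ R = (2/3, 5/3)
3. N is the intersection of line RP and line JH ⇒ N = (8/13, 25/13)
4. U lies on line AN with AU:UN = 3:1 ⇒ U = (6/13, 75/52)
5. V lies on line RU with RV:VU = 3:5 ⇒ V = (23/39, 1975/1248)
line VR meets PE at B = (1, 65/32)
R = V + t·(B−V) with t = 3/16, so VR:RB = 3/16:13/16

VR:RB = 3/13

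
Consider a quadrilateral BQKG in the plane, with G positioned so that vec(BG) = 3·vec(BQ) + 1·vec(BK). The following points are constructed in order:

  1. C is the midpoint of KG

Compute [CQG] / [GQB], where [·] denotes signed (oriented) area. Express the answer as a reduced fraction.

[CQG]:[GQB] = -3/2

Choose coordinates B = (0, 0), Q = (1, 0), K = (0, 1), G = (3, 1).
1. C is the midpoint of KG ⇒ C = (3/2, 1)
2·[CQG] = 3/2, 2·[GQB] = -1
[CQG]:[GQB] = 3/2:-1 = -3/2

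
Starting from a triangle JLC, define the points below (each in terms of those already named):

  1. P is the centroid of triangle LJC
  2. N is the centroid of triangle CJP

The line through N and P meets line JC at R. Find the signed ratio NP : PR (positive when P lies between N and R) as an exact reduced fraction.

Choose coordinates J = (0, 0), L = (1, 0), C = (0, 1).
1. P is the centroid of triangle LJC ⇒ P = (1/3, 1/3)
2. N is the centroid of triangle CJP ⇒ N = (1/9, 4/9)
line NP meets JC at R = (0, 1/2)
P = N + t·(R−N) with t = -2, so NP:PR = -2:3

NP:PR = -2/3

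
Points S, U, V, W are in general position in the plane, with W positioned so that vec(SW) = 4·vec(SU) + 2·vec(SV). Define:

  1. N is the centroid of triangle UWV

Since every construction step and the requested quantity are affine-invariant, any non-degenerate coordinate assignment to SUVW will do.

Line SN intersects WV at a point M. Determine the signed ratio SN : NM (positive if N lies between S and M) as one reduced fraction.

Choose coordinates S = (0, 0), U = (1, 0), V = (0, 1), W = (4, 2).
1. N is the centroid of triangle UWV ⇒ N = (5/3, 1)
line SN meets WV at M = (20/7, 12/7)
N = S + t·(M−S) with t = 7/12, so SN:NM = 7/12:5/12

SN:NM = 7/5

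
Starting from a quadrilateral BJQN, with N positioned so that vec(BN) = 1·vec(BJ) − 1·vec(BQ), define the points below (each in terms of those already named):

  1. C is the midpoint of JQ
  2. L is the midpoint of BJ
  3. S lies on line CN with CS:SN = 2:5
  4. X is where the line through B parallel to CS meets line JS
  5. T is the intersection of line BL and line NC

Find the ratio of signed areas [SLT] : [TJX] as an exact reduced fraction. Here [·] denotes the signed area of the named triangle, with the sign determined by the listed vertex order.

[SLT]:[TJX] = 1/6

Work in coordinates with B = (0, 0), J = (1, 0), Q = (0, 1), N = (1, -1).
1. C is the midpoint of JQ ⇒ C = (1/2, 1/2)
2. L is the midpoint of BJ ⇒ L = (1/2, 0)
3. S lies on line CN with CS:SN = 2:5 ⇒ S = (9/14, 1/14)
4. X is where the line through B parallel to CS meets line JS ⇒ X = (-1/14, 3/14)
5. T is the intersection of line BL and line NC ⇒ T = (2/3, 0)
2·[SLT] = 1/84, 2·[TJX] = 1/14
[SLT]:[TJX] = 1/84:1/14 = 1/6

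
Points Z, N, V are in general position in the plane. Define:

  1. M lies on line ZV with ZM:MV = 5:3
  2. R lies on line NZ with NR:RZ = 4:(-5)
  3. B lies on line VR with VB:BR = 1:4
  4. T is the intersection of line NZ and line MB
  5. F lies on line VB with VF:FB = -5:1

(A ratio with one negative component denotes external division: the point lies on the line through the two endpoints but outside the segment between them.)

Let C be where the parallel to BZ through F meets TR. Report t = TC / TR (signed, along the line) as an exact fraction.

Set Z = (0, 0), N = (1, 0), V = (0, 1); any affine frame gives the same invariant.
1. M lies on line ZV with ZM:MV = 5:3 ⇒ M = (0, 5/8)
2. R lies on line NZ with NR:RZ = 4:(-5) ⇒ R = (5, 0)
3. B lies on line VR with VB:BR = 1:4 ⇒ B = (1, 4/5)
4. T is the intersection of line NZ and line MB ⇒ T = (-25/7, 0)
5. F lies on line VB with VF:FB = -5:1 ⇒ F = (5/4, 3/4)
through F parallel to BZ: direction (-1, -4/5); meets TR at C = (5/16, 0)
C = T + t·(R−T) with t = 29/64

t = 29/64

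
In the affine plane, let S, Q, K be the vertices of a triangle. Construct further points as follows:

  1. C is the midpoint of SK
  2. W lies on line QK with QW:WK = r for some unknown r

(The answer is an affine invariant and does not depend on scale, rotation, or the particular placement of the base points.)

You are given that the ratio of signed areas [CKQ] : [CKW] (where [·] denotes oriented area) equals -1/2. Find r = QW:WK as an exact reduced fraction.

r = -3/2

Choose coordinates S = (0, 0), Q = (1, 0), K = (0, 1).
1. C is the midpoint of SK ⇒ C = (0, 1/2)
2. With QW:WK = r, write λ = r/(r+1) so W = Q + λ·(K−Q); W is affine-linear in λ
Every point depending on W is an affine combination of W and λ-independent points, so each such coordinate is linear in λ; the λ² term in each signed area is a multiple of (K−Q)×(K−Q) = 0, so 2·[CKQ] and 2·[CKW] are each linear in λ. Evaluating at λ=0 and λ=1:
  2·[CKQ] = -1/2,   2·[CKW] = 1/2·λ − 1/2
So [CKQ]:[CKW] = (-1/2) / (1/2·λ − 1/2). Setting this equal to -1/2:
  -1/2 = -1/2·(1/2·λ − 1/2)  ⇒  λ = 3
Then r = λ/(1−λ) = (3)/(-2) = -3/2. Check: with r = -3/2, W = (-2, 3) and [CKQ]:[CKW] = -1/2 as required.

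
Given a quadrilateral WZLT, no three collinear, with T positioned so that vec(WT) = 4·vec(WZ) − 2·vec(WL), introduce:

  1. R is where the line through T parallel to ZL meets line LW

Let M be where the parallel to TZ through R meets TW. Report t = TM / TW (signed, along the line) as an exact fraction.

Assign W = (0, 0), Z = (1, 0), L = (0, 1), T = (4, -2) — the answer is frame-independent, so this choice is without loss of generality.
1. R is where the line through T parallel to ZL meets line LW ⇒ R = (0, 2)
through R parallel to TZ: direction (-3, 2); meets TW at M = (12, -6)
M = T + t·(W−T) with t = -2

t = -2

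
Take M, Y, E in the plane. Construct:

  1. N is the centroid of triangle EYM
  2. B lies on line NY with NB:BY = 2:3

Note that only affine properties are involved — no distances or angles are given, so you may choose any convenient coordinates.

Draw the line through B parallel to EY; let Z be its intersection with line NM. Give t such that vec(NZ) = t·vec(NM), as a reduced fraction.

Set M = (0, 0), Y = (1, 0), E = (0, 1); any affine frame gives the same invariant.
1. N is the centroid of triangle EYM ⇒ N = (1/3, 1/3)
2. B lies on line NY with NB:BY = 2:3 ⇒ B = (3/5, 1/5)
through B parallel to EY: direction (1, -1); meets NM at Z = (2/5, 2/5)
Z = N + t·(M−N) with t = -1/5

t = -1/5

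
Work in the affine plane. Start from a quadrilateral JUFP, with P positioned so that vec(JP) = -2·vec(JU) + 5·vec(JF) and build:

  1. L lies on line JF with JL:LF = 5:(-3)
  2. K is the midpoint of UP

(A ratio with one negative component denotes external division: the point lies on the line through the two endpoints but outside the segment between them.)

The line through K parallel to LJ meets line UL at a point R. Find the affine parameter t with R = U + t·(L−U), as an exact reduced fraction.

t = 3/2

Set J = (0, 0), U = (1, 0), F = (0, 1), P = (-2, 5); any affine frame gives the same invariant.
1. L lies on line JF with JL:LF = 5:(-3) ⇒ L = (0, 5/2)
2. K is the midpoint of UP ⇒ K = (-1/2, 5/2)
through K parallel to LJ: direction (0, -5/2); meets UL at R = (-1/2, 15/4)
R = U + t·(L−U) with t = 3/2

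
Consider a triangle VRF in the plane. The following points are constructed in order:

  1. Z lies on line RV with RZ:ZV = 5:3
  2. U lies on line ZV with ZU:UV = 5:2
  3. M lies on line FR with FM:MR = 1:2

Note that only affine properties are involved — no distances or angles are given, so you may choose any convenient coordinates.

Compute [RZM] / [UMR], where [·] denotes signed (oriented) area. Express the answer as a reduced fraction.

Set V = (0, 0), R = (1, 0), F = (0, 1); any affine frame gives the same invariant.
1. Z lies on line RV with RZ:ZV = 5:3 ⇒ Z = (3/8, 0)
2. U lies on line ZV with ZU:UV = 5:2 ⇒ U = (3/28, 0)
3. M lies on line FR with FM:MR = 1:2 ⇒ M = (1/3, 2/3)
2·[RZM] = -5/12, 2·[UMR] = -25/42
[RZM]:[UMR] = -5/12:-25/42 = 7/10

[RZM]:[UMR] = 7/10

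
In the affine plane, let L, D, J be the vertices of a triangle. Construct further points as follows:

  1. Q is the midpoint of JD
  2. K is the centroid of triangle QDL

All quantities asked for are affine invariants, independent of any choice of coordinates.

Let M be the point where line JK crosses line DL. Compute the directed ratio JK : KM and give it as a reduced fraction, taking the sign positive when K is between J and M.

JK:KM = 5

Choose coordinates L = (0, 0), D = (1, 0), J = (0, 1).
1. Q is the midpoint of JD ⇒ Q = (1/2, 1/2)
2. K is the centroid of triangle QDL ⇒ K = (1/2, 1/6)
line JK meets DL at M = (3/5, 0)
K = J + t·(M−J) with t = 5/6, so JK:KM = 5/6:1/6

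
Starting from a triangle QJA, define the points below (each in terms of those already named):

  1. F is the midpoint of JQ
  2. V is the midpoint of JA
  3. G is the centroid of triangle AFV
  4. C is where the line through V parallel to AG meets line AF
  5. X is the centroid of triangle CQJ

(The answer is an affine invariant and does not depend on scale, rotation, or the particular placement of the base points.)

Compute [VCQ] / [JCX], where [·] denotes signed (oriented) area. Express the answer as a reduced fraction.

[VCQ]:[JCX] = 15/8

Work in coordinates with Q = (0, 0), J = (1, 0), A = (0, 1).
1. F is the midpoint of JQ ⇒ F = (1/2, 0)
2. V is the midpoint of JA ⇒ V = (1/2, 1/2)
3. G is the centroid of triangle AFV ⇒ G = (1/3, 1/2)
4. C is where the line through V parallel to AG meets line AF ⇒ C = (-1/2, 2)
5. X is the centroid of triangle CQJ ⇒ X = (1/6, 2/3)
2·[VCQ] = 5/4, 2·[JCX] = 2/3
[VCQ]:[JCX] = 5/4:2/3 = 15/8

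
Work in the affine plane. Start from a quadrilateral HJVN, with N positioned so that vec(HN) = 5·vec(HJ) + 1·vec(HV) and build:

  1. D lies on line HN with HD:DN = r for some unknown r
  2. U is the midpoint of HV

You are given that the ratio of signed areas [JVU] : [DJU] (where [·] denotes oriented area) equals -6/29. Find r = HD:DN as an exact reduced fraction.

r = 5

Work in coordinates with H = (0, 0), J = (1, 0), V = (0, 1), N = (5, 1).
1. With HD:DN = r, write λ = r/(r+1) so D = H + λ·(N−H); D is affine-linear in λ
2. U is the midpoint of HV ⇒ U = (0, 1/2)
Every point depending on D is an affine combination of D and λ-independent points, so each such coordinate is linear in λ; the λ² term in each signed area is a multiple of (N−H)×(N−H) = 0, so 2·[JVU] and 2·[DJU] are each linear in λ. Evaluating at λ=0 and λ=1:
  2·[JVU] = 1/2,   2·[DJU] = -7/2·λ + 1/2
So [JVU]:[DJU] = (1/2) / (-7/2·λ + 1/2). Setting this equal to -6/29:
  1/2 = -6/29·(-7/2·λ + 1/2)  ⇒  λ = 5/6
Then r = λ/(1−λ) = (5/6)/(1/6) = 5. Check: with r = 5, D = (25/6, 5/6) and [JVU]:[DJU] = -6/29 as required.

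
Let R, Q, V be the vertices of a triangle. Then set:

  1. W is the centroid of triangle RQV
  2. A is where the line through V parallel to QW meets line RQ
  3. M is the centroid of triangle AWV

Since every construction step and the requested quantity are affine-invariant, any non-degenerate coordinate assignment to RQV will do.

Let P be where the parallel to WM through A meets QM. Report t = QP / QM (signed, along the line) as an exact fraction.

Assign R = (0, 0), Q = (1, 0), V = (0, 1) — the answer is frame-independent, so this choice is without loss of generality.
1. W is the centroid of triangle RQV ⇒ W = (1/3, 1/3)
2. A is where the line through V parallel to QW meets line RQ ⇒ A = (2, 0)
3. M is the centroid of triangle AWV ⇒ M = (7/9, 4/9)
through A parallel to WM: direction (4/9, 1/9); meets QM at P = (10/9, -2/9)
P = Q + t·(M−Q) with t = -1/2

t = -1/2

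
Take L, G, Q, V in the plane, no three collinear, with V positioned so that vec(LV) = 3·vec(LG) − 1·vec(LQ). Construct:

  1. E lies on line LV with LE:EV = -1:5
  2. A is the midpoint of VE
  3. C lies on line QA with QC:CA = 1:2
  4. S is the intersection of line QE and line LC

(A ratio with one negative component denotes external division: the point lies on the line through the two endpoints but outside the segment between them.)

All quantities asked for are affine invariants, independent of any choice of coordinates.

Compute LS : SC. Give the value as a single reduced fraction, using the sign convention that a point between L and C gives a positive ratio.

LS:SC = -6/5

Choose coordinates L = (0, 0), G = (1, 0), Q = (0, 1), V = (3, -1).
1. E lies on line LV with LE:EV = -1:5 ⇒ E = (-3/4, 1/4)
2. A is the midpoint of VE ⇒ A = (9/8, -3/8)
3. C lies on line QA with QC:CA = 1:2 ⇒ C = (3/8, 13/24)
4. S is the intersection of line QE and line LC ⇒ S = (9/4, 13/4)
S = L + t·(C−L) with t = 6, so LS:SC = t:(1−t) = 6:-5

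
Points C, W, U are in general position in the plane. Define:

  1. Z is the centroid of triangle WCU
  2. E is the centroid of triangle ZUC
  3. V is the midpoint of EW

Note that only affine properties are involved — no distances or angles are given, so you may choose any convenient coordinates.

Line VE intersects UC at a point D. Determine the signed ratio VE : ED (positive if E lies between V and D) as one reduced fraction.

Work in coordinates with C = (0, 0), W = (1, 0), U = (0, 1).
1. Z is the centroid of triangle WCU ⇒ Z = (1/3, 1/3)
2. E is the centroid of triangle ZUC ⇒ E = (1/9, 4/9)
3. V is the midpoint of EW ⇒ V = (5/9, 2/9)
line VE meets UC at D = (0, 1/2)
E = V + t·(D−V) with t = 4/5, so VE:ED = 4/5:1/5

VE:ED = 4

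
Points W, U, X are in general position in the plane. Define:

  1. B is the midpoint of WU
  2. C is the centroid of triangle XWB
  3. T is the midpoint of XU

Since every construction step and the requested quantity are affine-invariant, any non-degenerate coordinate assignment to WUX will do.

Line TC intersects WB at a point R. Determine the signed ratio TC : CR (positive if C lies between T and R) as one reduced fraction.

TC:CR = 1/2

Work in coordinates with W = (0, 0), U = (1, 0), X = (0, 1).
1. B is the midpoint of WU ⇒ B = (1/2, 0)
2. C is the centroid of triangle XWB ⇒ C = (1/6, 1/3)
3. T is the midpoint of XU ⇒ T = (1/2, 1/2)
line TC meets WB at R = (-1/2, 0)
C = T + t·(R−T) with t = 1/3, so TC:CR = 1/3:2/3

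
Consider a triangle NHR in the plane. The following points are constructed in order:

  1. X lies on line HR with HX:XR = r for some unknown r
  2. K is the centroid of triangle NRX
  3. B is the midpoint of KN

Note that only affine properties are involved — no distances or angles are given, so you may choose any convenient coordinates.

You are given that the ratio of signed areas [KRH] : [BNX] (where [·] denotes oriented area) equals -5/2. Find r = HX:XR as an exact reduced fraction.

r = 1/4

Assign N = (0, 0), H = (1, 0), R = (0, 1) — the answer is frame-independent, so this choice is without loss of generality.
1. With HX:XR = r, write λ = r/(r+1) so X = H + λ·(R−H); X is affine-linear in λ
2. K is the centroid of triangle NRX ⇒ K is an affine combination of earlier points and hence also affine-linear in λ
3. B is the midpoint of KN ⇒ B is an affine combination of earlier points and hence also affine-linear in λ
Every point depending on X is an affine combination of X and λ-independent points, so each such coordinate is linear in λ; the λ² term in each signed area is a multiple of (R−H)×(R−H) = 0, so 2·[KRH] and 2·[BNX] are each linear in λ. Evaluating at λ=0 and λ=1:
  2·[KRH] = -1/3,   2·[BNX] = -1/6·λ + 1/6
So [KRH]:[BNX] = (-1/3) / (-1/6·λ + 1/6). Setting this equal to -5/2:
  -1/3 = -5/2·(-1/6·λ + 1/6)  ⇒  λ = 1/5
Then r = λ/(1−λ) = (1/5)/(4/5) = 1/4. Check: with r = 1/4, X = (4/5, 1/5) and [KRH]:[BNX] = -5/2 as required.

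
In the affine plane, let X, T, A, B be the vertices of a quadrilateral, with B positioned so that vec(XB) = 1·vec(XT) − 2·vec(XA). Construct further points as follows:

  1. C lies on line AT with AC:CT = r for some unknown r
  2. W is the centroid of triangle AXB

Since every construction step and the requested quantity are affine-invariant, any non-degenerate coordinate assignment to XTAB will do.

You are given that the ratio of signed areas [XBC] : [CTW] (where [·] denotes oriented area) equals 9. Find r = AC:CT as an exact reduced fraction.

Choose coordinates X = (0, 0), T = (1, 0), A = (0, 1), B = (1, -2).
1. With AC:CT = r, write λ = r/(r+1) so C = A + λ·(T−A); C is affine-linear in λ
2. W is the centroid of triangle AXB ⇒ W = (1/3, -1/3)
Every point depending on C is an affine combination of C and λ-independent points, so each such coordinate is linear in λ; the λ² term in each signed area is a multiple of (T−A)×(T−A) = 0, so 2·[XBC] and 2·[CTW] are each linear in λ. Evaluating at λ=0 and λ=1:
  2·[XBC] = λ + 1,   2·[CTW] = λ − 1
So [XBC]:[CTW] = (λ + 1) / (λ − 1). Setting this equal to 9:
  λ + 1 = 9·(λ − 1)  ⇒  λ = 5/4
Then r = λ/(1−λ) = (5/4)/(-1/4) = -5. Check: with r = -5, C = (5/4, -1/4) and [XBC]:[CTW] = 9 as required.

r = -5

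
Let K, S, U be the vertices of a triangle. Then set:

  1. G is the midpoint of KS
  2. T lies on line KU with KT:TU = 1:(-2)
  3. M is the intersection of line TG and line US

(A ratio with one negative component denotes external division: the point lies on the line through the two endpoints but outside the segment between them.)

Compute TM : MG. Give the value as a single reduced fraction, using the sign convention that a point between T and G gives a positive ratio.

Choose coordinates K = (0, 0), S = (1, 0), U = (0, 1).
1. G is the midpoint of KS ⇒ G = (1/2, 0)
2. T lies on line KU with KT:TU = 1:(-2) ⇒ T = (0, -1)
3. M is the intersection of line TG and line US ⇒ M = (2/3, 1/3)
M = T + t·(G−T) with t = 4/3, so TM:MG = t:(1−t) = 4/3:-1/3

TM:MG = -4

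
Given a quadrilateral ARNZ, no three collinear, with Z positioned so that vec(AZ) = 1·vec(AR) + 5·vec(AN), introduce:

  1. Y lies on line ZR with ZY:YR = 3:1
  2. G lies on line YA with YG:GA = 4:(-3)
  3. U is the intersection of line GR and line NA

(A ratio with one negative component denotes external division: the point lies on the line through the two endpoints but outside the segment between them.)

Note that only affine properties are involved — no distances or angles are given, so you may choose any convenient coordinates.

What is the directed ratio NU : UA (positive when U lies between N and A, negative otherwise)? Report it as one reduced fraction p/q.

NU:UA = -31/15

Work in coordinates with A = (0, 0), R = (1, 0), N = (0, 1), Z = (1, 5).
1. Y lies on line ZR with ZY:YR = 3:1 ⇒ Y = (1, 5/4)
2. G lies on line YA with YG:GA = 4:(-3) ⇒ G = (-3, -15/4)
3. U is the intersection of line GR and line NA ⇒ U = (0, -15/16)
U = N + t·(A−N) with t = 31/16, so NU:UA = t:(1−t) = 31/16:-15/16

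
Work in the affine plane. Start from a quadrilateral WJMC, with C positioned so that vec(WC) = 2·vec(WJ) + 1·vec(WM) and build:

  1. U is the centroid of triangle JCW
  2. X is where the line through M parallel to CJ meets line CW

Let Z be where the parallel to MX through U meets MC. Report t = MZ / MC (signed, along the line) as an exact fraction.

t = 5/6

Assign W = (0, 0), J = (1, 0), M = (0, 1), C = (2, 1) — the answer is frame-independent, so this choice is without loss of generality.
1. U is the centroid of triangle JCW ⇒ U = (1, 1/3)
2. X is where the line through M parallel to CJ meets line CW ⇒ X = (-2, -1)
through U parallel to MX: direction (-2, -2); meets MC at Z = (5/3, 1)
Z = M + t·(C−M) with t = 5/6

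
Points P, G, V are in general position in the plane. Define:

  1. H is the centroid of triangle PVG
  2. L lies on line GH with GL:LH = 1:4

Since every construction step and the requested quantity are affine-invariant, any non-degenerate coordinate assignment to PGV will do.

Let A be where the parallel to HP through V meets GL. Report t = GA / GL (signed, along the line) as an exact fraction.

Set P = (0, 0), G = (1, 0), V = (0, 1); any affine frame gives the same invariant.
1. H is the centroid of triangle PVG ⇒ H = (1/3, 1/3)
2. L lies on line GH with GL:LH = 1:4 ⇒ L = (13/15, 1/15)
through V parallel to HP: direction (-1/3, -1/3); meets GL at A = (-1/3, 2/3)
A = G + t·(L−G) with t = 10

t = 10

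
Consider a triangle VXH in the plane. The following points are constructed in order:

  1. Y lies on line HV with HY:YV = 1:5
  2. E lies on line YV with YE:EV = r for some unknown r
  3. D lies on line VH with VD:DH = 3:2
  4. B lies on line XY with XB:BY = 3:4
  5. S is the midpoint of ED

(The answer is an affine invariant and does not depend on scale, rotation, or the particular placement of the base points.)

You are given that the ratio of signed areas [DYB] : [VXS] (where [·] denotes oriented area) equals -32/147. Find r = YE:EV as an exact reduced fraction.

Set V = (0, 0), X = (1, 0), H = (0, 1); any affine frame gives the same invariant.
1. Y lies on line HV with HY:YV = 1:5 ⇒ Y = (0, 5/6)
2. With YE:EV = r, write λ = r/(r+1) so E = Y + λ·(V−Y); E is affine-linear in λ
3. D lies on line VH with VD:DH = 3:2 ⇒ D = (0, 3/5)
4. B lies on line XY with XB:BY = 3:4 ⇒ B = (4/7, 5/14)
5. S is the midpoint of ED ⇒ S is an affine combination of earlier points and hence also affine-linear in λ
Every point depending on E is an affine combination of E and λ-independent points, so each such coordinate is linear in λ; the λ² term in each signed area is a multiple of (V−Y)×(V−Y) = 0, so 2·[DYB] and 2·[VXS] are each linear in λ. Evaluating at λ=0 and λ=1:
  2·[DYB] = -2/15,   2·[VXS] = -5/12·λ + 43/60
So [DYB]:[VXS] = (-2/15) / (-5/12·λ + 43/60). Setting this equal to -32/147:
  -2/15 = -32/147·(-5/12·λ + 43/60)  ⇒  λ = 1/4
Then r = λ/(1−λ) = (1/4)/(3/4) = 1/3. Check: with r = 1/3, E = (0, 5/8) and [DYB]:[VXS] = -32/147 as required.

r = 1/3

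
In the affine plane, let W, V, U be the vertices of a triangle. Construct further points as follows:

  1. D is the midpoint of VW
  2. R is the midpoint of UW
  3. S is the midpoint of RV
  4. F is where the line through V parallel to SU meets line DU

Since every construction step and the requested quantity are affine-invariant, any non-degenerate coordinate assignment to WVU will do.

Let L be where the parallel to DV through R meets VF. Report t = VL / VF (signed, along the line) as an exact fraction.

t = 1/6

Work in coordinates with W = (0, 0), V = (1, 0), U = (0, 1).
1. D is the midpoint of VW ⇒ D = (1/2, 0)
2. R is the midpoint of UW ⇒ R = (0, 1/2)
3. S is the midpoint of RV ⇒ S = (1/2, 1/4)
4. F is where the line through V parallel to SU meets line DU ⇒ F = (-1, 3)
through R parallel to DV: direction (1/2, 0); meets VF at L = (2/3, 1/2)
L = V + t·(F−V) with t = 1/6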